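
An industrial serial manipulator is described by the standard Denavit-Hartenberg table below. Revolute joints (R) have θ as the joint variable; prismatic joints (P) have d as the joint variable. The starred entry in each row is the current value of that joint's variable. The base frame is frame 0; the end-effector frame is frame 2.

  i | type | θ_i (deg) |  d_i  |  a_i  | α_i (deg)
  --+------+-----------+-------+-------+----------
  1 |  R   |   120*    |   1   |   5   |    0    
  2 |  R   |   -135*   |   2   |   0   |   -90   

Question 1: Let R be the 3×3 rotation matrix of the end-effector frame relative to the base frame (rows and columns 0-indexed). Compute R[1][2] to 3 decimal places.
End-effector z-axis (col 2 of R) = (0.2588,0.9659,0.0000)
R[1][2] = 0.9659

0.966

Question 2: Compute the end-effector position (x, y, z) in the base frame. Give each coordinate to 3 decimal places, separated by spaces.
-2.500 4.330 3.000

after link 1: o_1 = (-2.5000, 4.3301, 1.0000)
after link 2: o_2 = (-2.5000, 4.3301, 3.0000)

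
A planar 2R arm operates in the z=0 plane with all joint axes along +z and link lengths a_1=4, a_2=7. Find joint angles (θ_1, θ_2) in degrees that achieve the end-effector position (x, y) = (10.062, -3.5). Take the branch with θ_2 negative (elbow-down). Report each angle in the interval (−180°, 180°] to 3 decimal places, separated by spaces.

cos θ_2 = (113.4938−4²−7²)/(2·4·7) = 0.8660; θ_2 = -30.0073° (elbow-down)
β = atan2(-3.5000,10.0620) = -19.1799°; ψ = atan2(-3.5008,10.0617) = -19.1843°
θ_1 = β − ψ = 0.0044°

0.004 -30.007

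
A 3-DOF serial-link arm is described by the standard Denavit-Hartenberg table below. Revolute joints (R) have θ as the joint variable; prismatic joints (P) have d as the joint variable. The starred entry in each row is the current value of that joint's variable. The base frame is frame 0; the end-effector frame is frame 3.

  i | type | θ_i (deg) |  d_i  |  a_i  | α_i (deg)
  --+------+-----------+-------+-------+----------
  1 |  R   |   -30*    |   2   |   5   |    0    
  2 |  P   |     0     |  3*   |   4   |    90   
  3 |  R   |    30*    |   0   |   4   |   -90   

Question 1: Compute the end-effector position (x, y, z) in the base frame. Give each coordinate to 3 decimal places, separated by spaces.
10.794 -6.232 7.000

after link 1: o_1 = (4.3301, -2.5000, 2.0000)
after link 2: o_2 = (7.7942, -4.5000, 5.0000)
after link 3: o_3 = (10.7942, -6.2321, 7.0000)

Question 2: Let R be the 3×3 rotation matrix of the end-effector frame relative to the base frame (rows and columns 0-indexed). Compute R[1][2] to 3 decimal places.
End-effector z-axis (col 2 of R) = (-0.4330,0.2500,0.8660)
R[1][2] = 0.2500

0.250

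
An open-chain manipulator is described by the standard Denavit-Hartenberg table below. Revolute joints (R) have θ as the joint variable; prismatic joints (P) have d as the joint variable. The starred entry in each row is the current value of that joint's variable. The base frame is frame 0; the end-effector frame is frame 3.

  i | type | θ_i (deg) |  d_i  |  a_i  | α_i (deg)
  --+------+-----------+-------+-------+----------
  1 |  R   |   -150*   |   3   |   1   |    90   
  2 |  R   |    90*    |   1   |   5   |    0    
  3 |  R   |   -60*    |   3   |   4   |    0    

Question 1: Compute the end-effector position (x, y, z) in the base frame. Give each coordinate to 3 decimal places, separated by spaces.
after link 1: o_1 = (-0.8660, -0.5000, 3.0000)
after link 2: o_2 = (-1.3660, 0.3660, 8.0000)
after link 3: o_3 = (-5.8660, 1.2321, 10.0000)

-5.866 1.232 10.000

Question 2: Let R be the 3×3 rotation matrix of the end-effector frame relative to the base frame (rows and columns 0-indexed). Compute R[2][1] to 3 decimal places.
0.866

End-effector y-axis (col 1 of R) = (0.4330,0.2500,0.8660)
R[2][1] = 0.8660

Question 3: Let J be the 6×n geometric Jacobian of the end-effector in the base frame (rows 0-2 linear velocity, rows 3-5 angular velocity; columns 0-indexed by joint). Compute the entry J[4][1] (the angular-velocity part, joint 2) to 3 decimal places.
0.866

axis z_1 = (-0.5000,0.8660,0.0000); lever o_n−o_1 = (-5.0000,1.7321,7.0000)
cross product → J_v[:, 1] = (6.0622,3.5000,3.4641)
J_ω[:, 1] = z_1
entry J[4][1] = 0.8660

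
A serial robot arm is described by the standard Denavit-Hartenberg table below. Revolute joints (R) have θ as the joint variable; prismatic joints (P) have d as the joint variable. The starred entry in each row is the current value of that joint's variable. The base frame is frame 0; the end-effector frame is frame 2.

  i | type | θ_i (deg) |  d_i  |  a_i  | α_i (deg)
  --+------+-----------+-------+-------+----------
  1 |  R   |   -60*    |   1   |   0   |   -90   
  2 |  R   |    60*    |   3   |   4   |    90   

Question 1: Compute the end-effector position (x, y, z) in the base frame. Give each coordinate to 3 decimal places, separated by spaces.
3.598 -0.232 -2.464

after link 1: o_1 = (0.0000, 0.0000, 1.0000)
after link 2: o_2 = (3.5981, -0.2321, -2.4641)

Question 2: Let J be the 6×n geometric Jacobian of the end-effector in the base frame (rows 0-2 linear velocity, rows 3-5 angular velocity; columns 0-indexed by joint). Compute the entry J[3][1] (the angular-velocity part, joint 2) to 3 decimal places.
0.866

axis z_1 = (0.8660,0.5000,0.0000); lever o_n−o_1 = (3.5981,-0.2321,-3.4641)
cross product → J_v[:, 1] = (-1.7321,3.0000,-2.0000)
J_ω[:, 1] = z_1
entry J[3][1] = 0.8660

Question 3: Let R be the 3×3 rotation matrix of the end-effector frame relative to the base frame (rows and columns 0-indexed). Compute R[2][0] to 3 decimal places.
End-effector x-axis (col 0 of R) = (0.2500,-0.4330,-0.8660)
R[2][0] = -0.8660

-0.866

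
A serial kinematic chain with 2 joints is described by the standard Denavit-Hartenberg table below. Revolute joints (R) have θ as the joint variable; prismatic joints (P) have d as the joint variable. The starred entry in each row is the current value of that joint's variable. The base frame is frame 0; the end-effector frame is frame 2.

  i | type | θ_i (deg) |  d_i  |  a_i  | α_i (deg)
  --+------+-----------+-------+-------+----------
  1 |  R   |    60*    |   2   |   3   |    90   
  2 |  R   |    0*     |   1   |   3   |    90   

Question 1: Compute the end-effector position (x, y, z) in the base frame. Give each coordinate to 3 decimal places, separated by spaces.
after link 1: o_1 = (1.5000, 2.5981, 2.0000)
after link 2: o_2 = (3.8660, 4.6962, 2.0000)

3.866 4.696 2.000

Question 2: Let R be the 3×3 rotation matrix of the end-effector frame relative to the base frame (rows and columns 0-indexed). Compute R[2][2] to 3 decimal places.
End-effector z-axis (col 2 of R) = (0.0000,-0.0000,-1.0000)
R[2][2] = -1.0000

-1.000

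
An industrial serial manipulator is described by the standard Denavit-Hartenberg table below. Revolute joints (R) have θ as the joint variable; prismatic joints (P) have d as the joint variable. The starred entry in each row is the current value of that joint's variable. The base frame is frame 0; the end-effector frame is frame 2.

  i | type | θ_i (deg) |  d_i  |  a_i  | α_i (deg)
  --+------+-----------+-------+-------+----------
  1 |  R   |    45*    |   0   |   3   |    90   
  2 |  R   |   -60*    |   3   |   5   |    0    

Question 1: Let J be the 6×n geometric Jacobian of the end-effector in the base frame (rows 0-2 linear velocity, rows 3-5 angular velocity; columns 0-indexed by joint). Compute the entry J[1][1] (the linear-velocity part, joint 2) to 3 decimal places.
axis z_1 = (0.7071,-0.7071,0.0000); lever o_n−o_1 = (3.8891,-0.3536,-4.3301)
cross product → J_v[:, 1] = (3.0619,3.0619,2.5000)
J_ω[:, 1] = z_1
entry J[1][1] = 3.0619

3.062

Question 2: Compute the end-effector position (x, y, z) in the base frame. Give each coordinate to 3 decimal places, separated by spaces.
6.010 1.768 -4.330

after link 1: o_1 = (2.1213, 2.1213, 0.0000)
after link 2: o_2 = (6.0104, 1.7678, -4.3301)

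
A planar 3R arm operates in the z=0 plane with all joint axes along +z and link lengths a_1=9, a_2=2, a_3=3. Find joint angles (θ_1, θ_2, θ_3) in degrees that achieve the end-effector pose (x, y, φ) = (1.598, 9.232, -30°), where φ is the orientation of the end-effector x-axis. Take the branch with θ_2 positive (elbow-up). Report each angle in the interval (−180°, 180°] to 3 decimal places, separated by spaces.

90.000 30.003 -150.003

wrist centre = target − a_3·(cos φ, sin φ) = (-1.0001, 10.7320)
cos θ_2 = (116.1760−9²−2²)/(2·9·2) = 0.8660; θ_2 = 30.0030° (elbow-up)
β = atan2(10.7320,-1.0001) = 95.3238°; ψ = atan2(1.0001,10.7320) = 5.3239°
θ_1 = β − ψ = 89.9999°
θ_3 = φ − θ_1 − θ_2 = -150.0029° (wrapped to (-180°,180°])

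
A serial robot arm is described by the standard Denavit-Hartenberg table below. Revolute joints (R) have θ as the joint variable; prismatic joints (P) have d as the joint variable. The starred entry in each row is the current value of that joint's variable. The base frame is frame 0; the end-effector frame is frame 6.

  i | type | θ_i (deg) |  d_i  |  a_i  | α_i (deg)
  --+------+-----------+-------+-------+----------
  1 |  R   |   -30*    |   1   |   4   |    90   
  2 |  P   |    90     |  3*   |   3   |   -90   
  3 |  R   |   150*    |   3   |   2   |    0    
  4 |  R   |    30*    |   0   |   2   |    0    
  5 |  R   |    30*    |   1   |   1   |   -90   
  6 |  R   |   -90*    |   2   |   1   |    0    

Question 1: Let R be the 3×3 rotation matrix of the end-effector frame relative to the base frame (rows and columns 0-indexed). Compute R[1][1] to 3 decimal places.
-0.433

End-effector y-axis (col 1 of R) = (-0.2500,-0.4330,-0.8660)
R[1][1] = -0.4330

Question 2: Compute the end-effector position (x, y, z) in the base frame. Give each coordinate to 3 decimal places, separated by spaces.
after link 1: o_1 = (3.4641, -2.0000, 1.0000)
after link 2: o_2 = (1.9641, -4.5981, 4.0000)
after link 3: o_3 = (-0.1340, -2.2321, 2.2679)
after link 4: o_4 = (-0.1340, -2.2321, 0.2679)
after link 5: o_5 = (-1.2500, -2.1651, -0.5981)
after link 6: o_6 = (-2.9821, -3.1651, 0.4019)

-2.982 -3.165 0.402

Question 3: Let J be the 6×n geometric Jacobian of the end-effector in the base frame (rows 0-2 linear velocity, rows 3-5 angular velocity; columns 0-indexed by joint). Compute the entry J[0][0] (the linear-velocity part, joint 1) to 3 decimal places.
3.165

axis z_0 = ẑ; lever o_n−o_0 = (-2.9821,-3.1651,0.4019)
cross product → J_v[:, 0] = (3.1651,-2.9821,0.0000)
J_ω[:, 0] = z_0
entry J[0][0] = 3.1651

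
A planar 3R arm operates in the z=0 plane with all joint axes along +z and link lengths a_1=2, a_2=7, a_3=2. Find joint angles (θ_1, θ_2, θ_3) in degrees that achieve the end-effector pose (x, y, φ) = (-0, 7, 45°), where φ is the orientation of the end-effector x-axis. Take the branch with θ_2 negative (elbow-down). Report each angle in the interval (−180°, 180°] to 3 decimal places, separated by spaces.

-135.000 -135.000 -45.000

wrist centre = target − a_3·(cos φ, sin φ) = (-1.4142, 5.5858)
cos θ_2 = (33.2010−2²−7²)/(2·2·7) = -0.7071; θ_2 = -135.0000° (elbow-down)
β = atan2(5.5858,-1.4142) = 104.2076°; ψ = atan2(-4.9497,-2.9497) = -120.7924°
θ_1 = β − ψ = 225.0000°
θ_3 = φ − θ_1 − θ_2 = -45.0000° (wrapped to (-180°,180°])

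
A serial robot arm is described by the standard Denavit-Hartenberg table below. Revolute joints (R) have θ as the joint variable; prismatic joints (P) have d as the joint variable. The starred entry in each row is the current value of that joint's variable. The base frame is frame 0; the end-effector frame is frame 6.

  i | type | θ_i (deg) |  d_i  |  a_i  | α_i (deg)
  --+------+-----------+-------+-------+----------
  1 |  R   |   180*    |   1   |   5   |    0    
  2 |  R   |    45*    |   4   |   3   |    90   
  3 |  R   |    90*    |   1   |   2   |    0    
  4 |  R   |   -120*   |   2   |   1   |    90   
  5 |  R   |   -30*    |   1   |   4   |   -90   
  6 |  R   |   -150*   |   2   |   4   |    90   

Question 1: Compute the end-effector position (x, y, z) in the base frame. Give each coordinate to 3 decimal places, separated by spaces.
after link 1: o_1 = (-5.0000, 0.0000, 1.0000)
after link 2: o_2 = (-7.1213, -2.1213, 5.0000)
after link 3: o_3 = (-7.8284, -1.4142, 7.0000)
after link 4: o_4 = (-9.8550, -0.6124, 6.5000)
after link 5: o_5 = (-10.2086, -3.7944, 3.9019)
after link 6: o_6 = (-10.7262, 0.5870, 3.1699)

-10.726 0.587 3.170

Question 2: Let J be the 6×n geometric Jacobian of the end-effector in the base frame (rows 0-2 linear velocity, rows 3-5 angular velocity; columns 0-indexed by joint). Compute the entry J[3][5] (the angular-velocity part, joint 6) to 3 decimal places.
axis z_5 = (-0.9186,0.3062,-0.2500); lever o_n−o_5 = (-0.5176,4.3813,-0.7321)
cross product → J_v[:, 5] = (0.8712,-0.5430,-3.8660)
J_ω[:, 5] = z_5
entry J[3][5] = -0.9186

-0.919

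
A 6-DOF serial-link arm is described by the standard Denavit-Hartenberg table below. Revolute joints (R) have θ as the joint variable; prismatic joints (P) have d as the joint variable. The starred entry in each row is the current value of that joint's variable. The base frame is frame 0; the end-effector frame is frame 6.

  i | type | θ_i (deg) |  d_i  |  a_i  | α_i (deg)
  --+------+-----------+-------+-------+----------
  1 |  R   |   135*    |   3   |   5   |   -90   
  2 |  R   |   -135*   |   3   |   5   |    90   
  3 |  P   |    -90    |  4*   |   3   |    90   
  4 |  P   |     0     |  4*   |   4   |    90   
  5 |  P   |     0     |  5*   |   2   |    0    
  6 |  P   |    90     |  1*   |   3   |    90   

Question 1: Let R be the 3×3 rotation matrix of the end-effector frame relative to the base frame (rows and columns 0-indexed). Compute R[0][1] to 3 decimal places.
End-effector y-axis (col 1 of R) = (-0.5000,0.5000,0.7071)
R[0][1] = -0.5000

-0.500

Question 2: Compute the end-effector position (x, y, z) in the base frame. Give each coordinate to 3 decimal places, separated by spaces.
after link 1: o_1 = (-3.5355, 3.5355, 3.0000)
after link 2: o_2 = (-3.1569, -1.0858, 6.5355)
after link 3: o_3 = (0.9645, -0.9645, 3.7071)
after link 4: o_4 = (1.7929, 3.8640, 0.8787)
after link 5: o_5 = (0.7071, 7.7782, 4.4142)
after link 6: o_6 = (-1.2929, 9.7782, 3.0000)

-1.293 9.778 3.000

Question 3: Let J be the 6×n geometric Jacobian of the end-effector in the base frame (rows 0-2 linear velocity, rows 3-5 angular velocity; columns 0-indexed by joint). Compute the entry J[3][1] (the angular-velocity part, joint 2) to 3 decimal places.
-0.707

axis z_1 = (-0.7071,-0.7071,0.0000); lever o_n−o_1 = (2.2426,6.2426,-0.0000)
cross product → J_v[:, 1] = (-0.0000,-0.0000,-2.8284)
J_ω[:, 1] = z_1
entry J[3][1] = -0.7071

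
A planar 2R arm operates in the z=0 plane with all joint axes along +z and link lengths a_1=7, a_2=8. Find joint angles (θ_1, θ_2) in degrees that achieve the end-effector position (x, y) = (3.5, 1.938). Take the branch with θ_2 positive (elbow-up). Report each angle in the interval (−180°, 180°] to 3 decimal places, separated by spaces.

-59.997 149.999

cos θ_2 = (16.0058−7²−8²)/(2·7·8) = -0.8660; θ_2 = 149.9993° (elbow-up)
β = atan2(1.9380,3.5000) = 28.9739°; ψ = atan2(4.0001,0.0718) = 88.9710°
θ_1 = β − ψ = -59.9971°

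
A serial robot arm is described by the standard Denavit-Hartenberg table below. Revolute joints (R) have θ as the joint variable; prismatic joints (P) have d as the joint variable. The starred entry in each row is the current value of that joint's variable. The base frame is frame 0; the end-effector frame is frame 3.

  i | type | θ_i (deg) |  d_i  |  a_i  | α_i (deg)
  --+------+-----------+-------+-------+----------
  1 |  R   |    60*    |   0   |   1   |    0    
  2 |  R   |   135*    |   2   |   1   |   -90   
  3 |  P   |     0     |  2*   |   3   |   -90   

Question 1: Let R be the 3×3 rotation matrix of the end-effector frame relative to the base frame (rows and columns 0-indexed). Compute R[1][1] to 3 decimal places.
0.966

End-effector y-axis (col 1 of R) = (-0.2588,0.9659,-0.0000)
R[1][1] = 0.9659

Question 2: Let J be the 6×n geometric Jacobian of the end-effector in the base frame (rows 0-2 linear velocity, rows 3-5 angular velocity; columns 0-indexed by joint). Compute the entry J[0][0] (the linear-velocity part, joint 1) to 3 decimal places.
axis z_0 = ẑ; lever o_n−o_0 = (-2.8461,-2.1011,2.0000)
cross product → J_v[:, 0] = (2.1011,-2.8461,0.0000)
J_ω[:, 0] = z_0
entry J[0][0] = 2.1011

2.101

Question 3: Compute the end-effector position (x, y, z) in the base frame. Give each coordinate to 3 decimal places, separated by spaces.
after link 1: o_1 = (0.5000, 0.8660, 0.0000)
after link 2: o_2 = (-0.4659, 0.6072, 2.0000)
after link 3: o_3 = (-2.8461, -2.1011, 2.0000)

-2.846 -2.101 2.000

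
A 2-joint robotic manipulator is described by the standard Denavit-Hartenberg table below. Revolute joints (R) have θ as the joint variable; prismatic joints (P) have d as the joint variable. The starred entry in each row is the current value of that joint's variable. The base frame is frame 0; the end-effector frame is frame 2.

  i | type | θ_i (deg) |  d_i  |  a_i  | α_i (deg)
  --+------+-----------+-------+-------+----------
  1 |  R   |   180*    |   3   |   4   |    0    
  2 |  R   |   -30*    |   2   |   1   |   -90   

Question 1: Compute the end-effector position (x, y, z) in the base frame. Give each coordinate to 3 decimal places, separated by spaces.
after link 1: o_1 = (-4.0000, 0.0000, 3.0000)
after link 2: o_2 = (-4.8660, 0.5000, 5.0000)

-4.866 0.500 5.000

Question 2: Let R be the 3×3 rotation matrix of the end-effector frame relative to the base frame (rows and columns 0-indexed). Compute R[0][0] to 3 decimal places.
End-effector x-axis (col 0 of R) = (-0.8660,0.5000,0.0000)
R[0][0] = -0.8660

-0.866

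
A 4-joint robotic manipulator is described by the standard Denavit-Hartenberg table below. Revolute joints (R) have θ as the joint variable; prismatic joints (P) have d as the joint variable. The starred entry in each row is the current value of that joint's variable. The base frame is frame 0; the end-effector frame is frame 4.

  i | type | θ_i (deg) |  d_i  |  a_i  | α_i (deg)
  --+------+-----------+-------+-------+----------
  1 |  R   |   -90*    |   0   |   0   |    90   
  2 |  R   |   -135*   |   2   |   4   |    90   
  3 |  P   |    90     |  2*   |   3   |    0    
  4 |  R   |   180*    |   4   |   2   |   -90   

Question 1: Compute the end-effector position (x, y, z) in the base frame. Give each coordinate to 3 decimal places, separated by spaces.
after link 1: o_1 = (0.0000, 0.0000, 0.0000)
after link 2: o_2 = (-2.0000, 2.8284, -2.8284)
after link 3: o_3 = (-5.0000, 4.2426, -1.4142)
after link 4: o_4 = (-3.0000, 7.0711, 1.4142)

-3.000 7.071 1.414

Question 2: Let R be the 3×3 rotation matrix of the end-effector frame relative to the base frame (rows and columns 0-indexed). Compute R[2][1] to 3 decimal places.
End-effector y-axis (col 1 of R) = (0.0000,-0.7071,-0.7071)
R[2][1] = -0.7071

-0.707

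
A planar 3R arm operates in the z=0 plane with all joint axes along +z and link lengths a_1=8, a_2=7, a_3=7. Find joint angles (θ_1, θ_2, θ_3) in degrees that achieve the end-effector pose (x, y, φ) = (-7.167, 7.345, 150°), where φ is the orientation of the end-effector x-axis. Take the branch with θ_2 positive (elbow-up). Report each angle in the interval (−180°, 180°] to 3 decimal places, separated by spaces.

45.003 150.001 -45.004

wrist centre = target − a_3·(cos φ, sin φ) = (-1.1048, 3.8450)
cos θ_2 = (16.0047−8²−7²)/(2·8·7) = -0.8660; θ_2 = 150.0005° (elbow-up)
β = atan2(3.8450,-1.1048) = 106.0315°; ψ = atan2(3.4999,1.9378) = 61.0283°
θ_1 = β − ψ = 45.0032°
θ_3 = φ − θ_1 − θ_2 = -45.0037° (wrapped to (-180°,180°])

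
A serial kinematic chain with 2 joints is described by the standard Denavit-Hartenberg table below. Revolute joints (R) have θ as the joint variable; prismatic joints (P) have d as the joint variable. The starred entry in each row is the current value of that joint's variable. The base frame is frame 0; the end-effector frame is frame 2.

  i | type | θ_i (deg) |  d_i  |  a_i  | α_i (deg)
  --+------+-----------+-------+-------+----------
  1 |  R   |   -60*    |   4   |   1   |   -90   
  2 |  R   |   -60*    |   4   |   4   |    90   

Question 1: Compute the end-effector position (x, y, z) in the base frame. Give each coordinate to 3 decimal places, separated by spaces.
after link 1: o_1 = (0.5000, -0.8660, 4.0000)
after link 2: o_2 = (4.9641, -0.5981, 7.4641)

4.964 -0.598 7.464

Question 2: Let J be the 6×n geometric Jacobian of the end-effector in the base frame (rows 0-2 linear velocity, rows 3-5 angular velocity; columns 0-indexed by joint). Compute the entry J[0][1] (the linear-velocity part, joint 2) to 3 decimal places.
1.732

axis z_1 = (0.8660,0.5000,0.0000); lever o_n−o_1 = (4.4641,0.2679,3.4641)
cross product → J_v[:, 1] = (1.7321,-3.0000,-2.0000)
J_ω[:, 1] = z_1
entry J[0][1] = 1.7321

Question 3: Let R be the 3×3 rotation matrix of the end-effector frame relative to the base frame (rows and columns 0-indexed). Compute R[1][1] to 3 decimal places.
End-effector y-axis (col 1 of R) = (0.8660,0.5000,0.0000)
R[1][1] = 0.5000

0.500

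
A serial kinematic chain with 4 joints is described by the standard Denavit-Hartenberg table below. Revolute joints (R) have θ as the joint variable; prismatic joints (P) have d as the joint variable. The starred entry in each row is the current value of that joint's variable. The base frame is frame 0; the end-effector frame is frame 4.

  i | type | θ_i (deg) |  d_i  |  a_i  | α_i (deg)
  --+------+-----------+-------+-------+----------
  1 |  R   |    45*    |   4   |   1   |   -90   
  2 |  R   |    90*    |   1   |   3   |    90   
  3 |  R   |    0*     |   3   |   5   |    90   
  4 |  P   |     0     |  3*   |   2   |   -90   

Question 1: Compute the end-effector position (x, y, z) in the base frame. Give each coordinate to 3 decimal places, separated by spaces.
4.243 1.414 -6.000

after link 1: o_1 = (0.7071, 0.7071, 4.0000)
after link 2: o_2 = (0.0000, 1.4142, 1.0000)
after link 3: o_3 = (2.1213, 3.5355, -4.0000)
after link 4: o_4 = (4.2426, 1.4142, -6.0000)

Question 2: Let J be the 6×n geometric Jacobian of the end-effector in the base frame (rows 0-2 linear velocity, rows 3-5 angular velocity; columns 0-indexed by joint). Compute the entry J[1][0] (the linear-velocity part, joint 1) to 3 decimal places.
axis z_0 = ẑ; lever o_n−o_0 = (4.2426,1.4142,-6.0000)
cross product → J_v[:, 0] = (-1.4142,4.2426,0.0000)
J_ω[:, 0] = z_0
entry J[1][0] = 4.2426

4.243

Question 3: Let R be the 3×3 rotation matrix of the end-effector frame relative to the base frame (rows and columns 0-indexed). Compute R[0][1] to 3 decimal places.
End-effector y-axis (col 1 of R) = (-0.7071,0.7071,0.0000)
R[0][1] = -0.7071

-0.707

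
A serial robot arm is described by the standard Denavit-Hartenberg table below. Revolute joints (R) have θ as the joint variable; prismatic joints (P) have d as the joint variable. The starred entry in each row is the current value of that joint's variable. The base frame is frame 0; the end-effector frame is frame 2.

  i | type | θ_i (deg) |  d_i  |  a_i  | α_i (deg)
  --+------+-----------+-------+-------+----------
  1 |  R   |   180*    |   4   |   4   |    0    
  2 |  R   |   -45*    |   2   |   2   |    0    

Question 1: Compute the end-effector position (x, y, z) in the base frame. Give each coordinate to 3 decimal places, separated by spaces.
after link 1: o_1 = (-4.0000, 0.0000, 4.0000)
after link 2: o_2 = (-5.4142, 1.4142, 6.0000)

-5.414 1.414 6.000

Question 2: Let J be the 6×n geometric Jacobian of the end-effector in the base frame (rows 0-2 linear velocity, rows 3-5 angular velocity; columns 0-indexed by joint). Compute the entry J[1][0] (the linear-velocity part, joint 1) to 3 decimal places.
axis z_0 = ẑ; lever o_n−o_0 = (-5.4142,1.4142,6.0000)
cross product → J_v[:, 0] = (-1.4142,-5.4142,0.0000)
J_ω[:, 0] = z_0
entry J[1][0] = -5.4142

-5.414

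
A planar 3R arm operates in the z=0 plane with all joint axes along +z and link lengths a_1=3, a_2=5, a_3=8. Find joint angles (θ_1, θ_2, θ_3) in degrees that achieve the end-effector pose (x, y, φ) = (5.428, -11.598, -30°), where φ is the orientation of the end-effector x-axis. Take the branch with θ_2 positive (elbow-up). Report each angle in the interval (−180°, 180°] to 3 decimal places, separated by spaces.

-120.003 30.002 60.001

wrist centre = target − a_3·(cos φ, sin φ) = (-1.5002, -7.5980)
cos θ_2 = (59.9802−3²−5²)/(2·3·5) = 0.8660; θ_2 = 30.0021° (elbow-up)
β = atan2(-7.5980,-1.5002) = -101.1692°; ψ = atan2(2.5002,7.3300) = 18.8337°
θ_1 = β − ψ = -120.0029°
θ_3 = φ − θ_1 − θ_2 = 60.0008° (wrapped to (-180°,180°])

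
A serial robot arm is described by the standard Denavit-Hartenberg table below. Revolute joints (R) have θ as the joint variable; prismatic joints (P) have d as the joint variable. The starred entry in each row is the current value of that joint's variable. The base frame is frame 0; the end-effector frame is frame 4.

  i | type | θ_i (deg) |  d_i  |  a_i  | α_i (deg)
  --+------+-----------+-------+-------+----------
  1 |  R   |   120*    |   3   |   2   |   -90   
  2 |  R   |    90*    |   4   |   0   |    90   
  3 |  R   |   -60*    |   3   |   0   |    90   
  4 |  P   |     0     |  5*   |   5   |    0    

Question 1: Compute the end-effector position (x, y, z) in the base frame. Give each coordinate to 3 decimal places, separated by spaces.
-0.049 5.745 4.830

after link 1: o_1 = (-1.0000, 1.7321, 3.0000)
after link 2: o_2 = (-4.4641, -0.2679, 3.0000)
after link 3: o_3 = (-5.9641, 2.3301, 3.0000)
after link 4: o_4 = (-0.0490, 5.7452, 4.8301)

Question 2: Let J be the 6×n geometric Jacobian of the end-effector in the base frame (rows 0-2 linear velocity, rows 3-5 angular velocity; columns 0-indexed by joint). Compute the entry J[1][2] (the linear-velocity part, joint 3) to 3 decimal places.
axis z_2 = (-0.5000,0.8660,0.0000); lever o_n−o_2 = (4.4151,6.0131,1.8301)
cross product → J_v[:, 2] = (1.5849,0.9151,-6.8301)
J_ω[:, 2] = z_2
entry J[1][2] = 0.9151

0.915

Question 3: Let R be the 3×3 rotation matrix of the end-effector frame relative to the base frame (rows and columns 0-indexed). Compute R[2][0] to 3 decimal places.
-0.500

End-effector x-axis (col 0 of R) = (0.7500,0.4330,-0.5000)
R[2][0] = -0.5000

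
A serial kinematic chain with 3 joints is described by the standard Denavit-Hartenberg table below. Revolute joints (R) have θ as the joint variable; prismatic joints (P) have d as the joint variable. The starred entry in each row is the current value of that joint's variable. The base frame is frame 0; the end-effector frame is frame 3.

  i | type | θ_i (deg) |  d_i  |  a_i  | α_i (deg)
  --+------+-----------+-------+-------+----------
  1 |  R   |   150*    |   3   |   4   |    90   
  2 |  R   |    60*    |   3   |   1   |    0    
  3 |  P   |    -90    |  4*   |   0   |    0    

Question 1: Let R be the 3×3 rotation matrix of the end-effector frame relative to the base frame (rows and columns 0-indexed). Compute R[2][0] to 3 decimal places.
End-effector x-axis (col 0 of R) = (-0.7500,0.4330,-0.5000)
R[2][0] = -0.5000

-0.500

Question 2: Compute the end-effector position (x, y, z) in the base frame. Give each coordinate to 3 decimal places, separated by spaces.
-0.397 8.312 3.866

after link 1: o_1 = (-3.4641, 2.0000, 3.0000)
after link 2: o_2 = (-2.3971, 4.8481, 3.8660)
after link 3: o_3 = (-0.3971, 8.3122, 3.8660)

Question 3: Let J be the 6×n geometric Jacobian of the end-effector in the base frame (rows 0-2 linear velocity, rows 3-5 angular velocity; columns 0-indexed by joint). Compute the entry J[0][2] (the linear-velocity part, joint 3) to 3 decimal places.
prismatic axis z_2 = (0.5000,0.8660,0.0000)
J_v[:, 2] = z_2; J_ω[:, 2] = (0,0,0)
entry J[0][2] = 0.5000

0.500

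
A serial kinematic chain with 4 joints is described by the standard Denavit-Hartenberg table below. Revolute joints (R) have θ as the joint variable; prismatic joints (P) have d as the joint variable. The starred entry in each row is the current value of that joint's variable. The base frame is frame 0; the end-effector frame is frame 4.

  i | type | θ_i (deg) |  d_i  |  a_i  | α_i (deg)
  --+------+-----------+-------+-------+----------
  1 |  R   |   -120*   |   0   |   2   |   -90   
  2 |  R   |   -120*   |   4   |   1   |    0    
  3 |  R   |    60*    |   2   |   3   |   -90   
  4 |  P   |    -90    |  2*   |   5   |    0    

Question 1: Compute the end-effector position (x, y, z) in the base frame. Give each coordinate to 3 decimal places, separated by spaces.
7.160 -9.598 2.464

after link 1: o_1 = (-1.0000, -1.7321, 0.0000)
after link 2: o_2 = (2.7141, -3.2990, 0.8660)
after link 3: o_3 = (3.6962, -5.5981, 3.4641)
after link 4: o_4 = (7.1603, -9.5981, 2.4641)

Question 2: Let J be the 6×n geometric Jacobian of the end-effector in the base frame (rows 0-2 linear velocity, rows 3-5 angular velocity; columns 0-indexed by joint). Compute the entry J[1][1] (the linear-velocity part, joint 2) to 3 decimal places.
axis z_1 = (0.8660,-0.5000,0.0000); lever o_n−o_1 = (8.1603,-7.8660,2.4641)
cross product → J_v[:, 1] = (-1.2321,-2.1340,-2.7321)
J_ω[:, 1] = z_1
entry J[1][1] = -2.1340

-2.134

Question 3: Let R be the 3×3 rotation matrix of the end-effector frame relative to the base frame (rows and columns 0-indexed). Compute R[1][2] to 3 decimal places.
End-effector z-axis (col 2 of R) = (-0.4330,-0.7500,-0.5000)
R[1][2] = -0.7500

-0.750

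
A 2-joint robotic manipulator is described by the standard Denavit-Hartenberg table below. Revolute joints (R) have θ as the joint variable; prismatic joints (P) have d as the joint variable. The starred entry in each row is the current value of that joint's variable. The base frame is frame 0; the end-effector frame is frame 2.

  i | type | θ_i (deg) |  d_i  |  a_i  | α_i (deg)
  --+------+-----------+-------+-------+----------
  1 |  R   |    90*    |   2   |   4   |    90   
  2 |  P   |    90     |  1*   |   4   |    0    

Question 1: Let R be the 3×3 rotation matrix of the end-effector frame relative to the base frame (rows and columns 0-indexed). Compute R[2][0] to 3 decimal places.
1.000

End-effector x-axis (col 0 of R) = (-0.0000,0.0000,1.0000)
R[2][0] = 1.0000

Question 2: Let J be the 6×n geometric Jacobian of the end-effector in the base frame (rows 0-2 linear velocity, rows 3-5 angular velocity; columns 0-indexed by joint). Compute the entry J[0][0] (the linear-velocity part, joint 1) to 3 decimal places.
axis z_0 = ẑ; lever o_n−o_0 = (1.0000,4.0000,6.0000)
cross product → J_v[:, 0] = (-4.0000,1.0000,0.0000)
J_ω[:, 0] = z_0
entry J[0][0] = -4.0000

-4.000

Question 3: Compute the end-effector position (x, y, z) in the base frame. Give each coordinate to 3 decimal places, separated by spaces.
after link 1: o_1 = (0.0000, 4.0000, 2.0000)
after link 2: o_2 = (1.0000, 4.0000, 6.0000)

1.000 4.000 6.000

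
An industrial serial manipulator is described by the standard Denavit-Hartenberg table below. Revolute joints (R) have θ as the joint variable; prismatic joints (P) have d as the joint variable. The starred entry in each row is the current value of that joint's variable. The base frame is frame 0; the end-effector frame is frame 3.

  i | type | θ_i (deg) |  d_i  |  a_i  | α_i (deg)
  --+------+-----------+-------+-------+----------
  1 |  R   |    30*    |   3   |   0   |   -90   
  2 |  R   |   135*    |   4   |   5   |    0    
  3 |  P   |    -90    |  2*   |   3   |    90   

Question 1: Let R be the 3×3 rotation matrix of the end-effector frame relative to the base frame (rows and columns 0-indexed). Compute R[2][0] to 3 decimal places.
-0.707

End-effector x-axis (col 0 of R) = (0.6124,0.3536,-0.7071)
R[2][0] = -0.7071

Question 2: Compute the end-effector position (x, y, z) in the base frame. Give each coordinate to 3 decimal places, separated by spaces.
after link 1: o_1 = (0.0000, 0.0000, 3.0000)
after link 2: o_2 = (-5.0619, 1.6963, -0.5355)
after link 3: o_3 = (-4.2247, 4.4890, -2.6569)

-4.225 4.489 -2.657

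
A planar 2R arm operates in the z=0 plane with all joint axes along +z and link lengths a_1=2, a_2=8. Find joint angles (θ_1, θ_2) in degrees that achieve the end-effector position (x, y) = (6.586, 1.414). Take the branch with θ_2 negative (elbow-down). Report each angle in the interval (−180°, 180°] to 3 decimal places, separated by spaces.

cos θ_2 = (45.3748−2²−8²)/(2·2·8) = -0.7070; θ_2 = -134.9944° (elbow-down)
β = atan2(1.4140,6.5860) = 12.1173°; ψ = atan2(-5.6574,-3.6563) = -122.8740°
θ_1 = β − ψ = 134.9913°

134.991 -134.994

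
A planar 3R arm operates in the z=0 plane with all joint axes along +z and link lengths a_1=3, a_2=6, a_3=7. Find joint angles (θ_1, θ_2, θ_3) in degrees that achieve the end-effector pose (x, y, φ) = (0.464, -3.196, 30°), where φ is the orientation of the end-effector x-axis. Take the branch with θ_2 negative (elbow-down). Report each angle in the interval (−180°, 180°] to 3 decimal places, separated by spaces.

-109.791 -30.003 169.794

wrist centre = target − a_3·(cos φ, sin φ) = (-5.5982, -6.6960)
cos θ_2 = (76.1760−3²−6²)/(2·3·6) = 0.8660; θ_2 = -30.0029° (elbow-down)
β = atan2(-6.6960,-5.5982) = -129.8972°; ψ = atan2(-3.0003,8.1960) = -20.1059°
θ_1 = β − ψ = -109.7914°
θ_3 = φ − θ_1 − θ_2 = 169.7943° (wrapped to (-180°,180°])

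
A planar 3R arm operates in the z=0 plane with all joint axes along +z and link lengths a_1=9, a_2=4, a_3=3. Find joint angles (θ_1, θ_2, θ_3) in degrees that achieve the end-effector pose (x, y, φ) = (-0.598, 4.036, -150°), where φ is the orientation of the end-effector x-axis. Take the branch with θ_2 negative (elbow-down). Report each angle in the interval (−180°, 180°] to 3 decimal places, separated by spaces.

90.001 -149.998 -90.003

wrist centre = target − a_3·(cos φ, sin φ) = (2.0001, 5.5360)
cos θ_2 = (34.6476−9²−4²)/(2·9·4) = -0.8660; θ_2 = -149.9977° (elbow-down)
β = atan2(5.5360,2.0001) = 70.1359°; ψ = atan2(-2.0001,5.5360) = -19.8647°
θ_1 = β − ψ = 90.0006°
θ_3 = φ − θ_1 − θ_2 = -90.0029° (wrapped to (-180°,180°])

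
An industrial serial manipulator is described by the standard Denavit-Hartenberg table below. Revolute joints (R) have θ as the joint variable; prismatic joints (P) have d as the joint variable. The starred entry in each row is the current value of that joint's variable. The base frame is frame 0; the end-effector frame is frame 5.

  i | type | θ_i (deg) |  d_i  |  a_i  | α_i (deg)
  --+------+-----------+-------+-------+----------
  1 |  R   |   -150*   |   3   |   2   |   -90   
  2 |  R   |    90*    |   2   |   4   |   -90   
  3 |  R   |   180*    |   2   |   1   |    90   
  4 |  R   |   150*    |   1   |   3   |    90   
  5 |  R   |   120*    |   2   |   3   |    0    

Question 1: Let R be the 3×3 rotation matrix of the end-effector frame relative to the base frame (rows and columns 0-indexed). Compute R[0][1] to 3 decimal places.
-0.125

End-effector y-axis (col 1 of R) = (-0.1250,-0.6495,0.7500)
R[0][1] = -0.1250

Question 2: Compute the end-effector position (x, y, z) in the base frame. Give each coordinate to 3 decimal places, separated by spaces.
after link 1: o_1 = (-1.7321, -1.0000, 3.0000)
after link 2: o_2 = (-0.7321, -2.7321, -1.0000)
after link 3: o_3 = (1.0000, -1.7321, -0.0000)
after link 4: o_4 = (1.7990, -0.1160, -2.5981)
after link 5: o_5 = (1.3505, 2.6250, -0.2990)

1.350 2.625 -0.299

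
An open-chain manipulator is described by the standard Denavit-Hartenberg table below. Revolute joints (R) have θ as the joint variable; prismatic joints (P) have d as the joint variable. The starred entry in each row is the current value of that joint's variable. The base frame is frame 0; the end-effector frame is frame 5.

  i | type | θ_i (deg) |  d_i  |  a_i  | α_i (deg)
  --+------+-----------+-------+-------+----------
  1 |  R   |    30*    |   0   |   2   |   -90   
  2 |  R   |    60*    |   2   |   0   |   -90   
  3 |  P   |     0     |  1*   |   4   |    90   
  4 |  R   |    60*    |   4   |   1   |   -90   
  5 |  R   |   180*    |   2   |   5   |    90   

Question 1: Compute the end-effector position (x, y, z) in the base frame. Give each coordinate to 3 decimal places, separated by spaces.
-0.054 6.897 0.500

after link 1: o_1 = (1.7321, 1.0000, 0.0000)
after link 2: o_2 = (0.7321, 2.7321, 0.0000)
after link 3: o_3 = (1.7141, 3.2990, -3.9641)
after link 4: o_4 = (-0.7189, 6.5131, -4.8301)
after link 5: o_5 = (-0.0538, 6.8971, 0.5000)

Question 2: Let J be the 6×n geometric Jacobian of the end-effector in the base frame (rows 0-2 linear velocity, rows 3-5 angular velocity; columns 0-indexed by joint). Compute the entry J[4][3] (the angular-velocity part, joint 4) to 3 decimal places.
axis z_3 = (-0.5000,0.8660,0.0000); lever o_n−o_3 = (-1.7679,3.5981,4.4641)
cross product → J_v[:, 3] = (3.8660,2.2321,-0.2679)
J_ω[:, 3] = z_3
entry J[4][3] = 0.8660

0.866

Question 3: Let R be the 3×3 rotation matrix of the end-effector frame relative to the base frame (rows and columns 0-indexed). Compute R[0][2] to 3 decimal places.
0.500

End-effector z-axis (col 2 of R) = (0.5000,-0.8660,-0.0000)
R[0][2] = 0.5000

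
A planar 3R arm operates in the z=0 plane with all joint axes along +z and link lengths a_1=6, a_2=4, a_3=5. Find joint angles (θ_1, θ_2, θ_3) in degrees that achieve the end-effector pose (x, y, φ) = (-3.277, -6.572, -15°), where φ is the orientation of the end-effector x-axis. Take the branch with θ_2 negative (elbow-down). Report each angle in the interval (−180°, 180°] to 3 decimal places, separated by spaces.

-135.005 -29.989 149.994

wrist centre = target − a_3·(cos φ, sin φ) = (-8.1066, -5.2779)
cos θ_2 = (93.5737−6²−4²)/(2·6·4) = 0.8661; θ_2 = -29.9893° (elbow-down)
β = atan2(-5.2779,-8.1066) = -146.9334°; ψ = atan2(-1.9994,9.4645) = -11.9282°
θ_1 = β − ψ = -135.0052°
θ_3 = φ − θ_1 − θ_2 = 149.9945° (wrapped to (-180°,180°])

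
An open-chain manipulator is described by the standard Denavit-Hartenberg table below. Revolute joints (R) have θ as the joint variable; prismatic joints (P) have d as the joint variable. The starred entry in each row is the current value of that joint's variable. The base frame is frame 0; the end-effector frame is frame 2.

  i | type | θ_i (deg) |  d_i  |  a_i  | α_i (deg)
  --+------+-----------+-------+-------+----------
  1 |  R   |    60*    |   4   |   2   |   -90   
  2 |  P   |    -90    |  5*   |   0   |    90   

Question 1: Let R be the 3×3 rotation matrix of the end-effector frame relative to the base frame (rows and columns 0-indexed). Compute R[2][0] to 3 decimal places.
End-effector x-axis (col 0 of R) = (0.0000,0.0000,1.0000)
R[2][0] = 1.0000

1.000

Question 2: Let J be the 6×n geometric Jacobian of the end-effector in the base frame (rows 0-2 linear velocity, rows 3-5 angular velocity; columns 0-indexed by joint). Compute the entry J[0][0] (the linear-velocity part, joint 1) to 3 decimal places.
-4.232

axis z_0 = ẑ; lever o_n−o_0 = (-3.3301,4.2321,4.0000)
cross product → J_v[:, 0] = (-4.2321,-3.3301,0.0000)
J_ω[:, 0] = z_0
entry J[0][0] = -4.2321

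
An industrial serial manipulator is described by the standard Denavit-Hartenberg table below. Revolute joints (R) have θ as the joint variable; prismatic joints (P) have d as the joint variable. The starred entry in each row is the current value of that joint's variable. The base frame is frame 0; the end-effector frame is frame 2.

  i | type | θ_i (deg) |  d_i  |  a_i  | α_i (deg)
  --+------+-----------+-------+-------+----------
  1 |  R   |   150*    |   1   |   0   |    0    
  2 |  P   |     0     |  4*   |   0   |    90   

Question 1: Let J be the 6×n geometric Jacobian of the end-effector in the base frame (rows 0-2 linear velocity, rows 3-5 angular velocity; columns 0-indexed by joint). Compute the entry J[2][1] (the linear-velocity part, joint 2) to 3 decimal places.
1.000

prismatic axis z_1 = (0.0000,0.0000,1.0000)
J_v[:, 1] = z_1; J_ω[:, 1] = (0,0,0)
entry J[2][1] = 1.0000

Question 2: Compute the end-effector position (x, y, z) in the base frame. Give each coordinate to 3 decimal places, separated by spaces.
after link 1: o_1 = (0.0000, 0.0000, 1.0000)
after link 2: o_2 = (0.0000, 0.0000, 5.0000)

0.000 0.000 5.000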